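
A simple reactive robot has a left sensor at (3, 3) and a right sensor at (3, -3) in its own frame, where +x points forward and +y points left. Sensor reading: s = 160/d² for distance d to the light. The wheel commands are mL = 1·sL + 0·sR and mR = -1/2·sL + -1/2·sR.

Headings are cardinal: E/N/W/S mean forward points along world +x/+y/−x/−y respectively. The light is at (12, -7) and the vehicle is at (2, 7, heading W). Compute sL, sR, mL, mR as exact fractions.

16/29 80/229 16/29 -2992/6641

left sensor world pos  = (-1, 4); dL² = 290
right sensor world pos = (-1, 10); dR² = 458
sL = 160/290 = 16/29
sR = 160/458 = 80/229
mL = 1·sL + 0·sR = 16/29
mR = -1/2·sL + -1/2·sR = -2992/6641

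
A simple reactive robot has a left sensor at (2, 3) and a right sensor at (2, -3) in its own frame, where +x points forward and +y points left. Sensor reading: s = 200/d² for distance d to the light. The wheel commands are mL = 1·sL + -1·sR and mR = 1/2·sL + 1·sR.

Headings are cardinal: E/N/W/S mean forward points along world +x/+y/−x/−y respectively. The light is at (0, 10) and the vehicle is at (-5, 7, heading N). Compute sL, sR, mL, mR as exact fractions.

40/13 40 -480/13 540/13

left sensor world pos  = (-8, 9); dL² = 65
right sensor world pos = (-2, 9); dR² = 5
sL = 200/65 = 40/13
sR = 200/5 = 40
mL = 1·sL + -1·sR = -480/13
mR = 1/2·sL + 1·sR = 540/13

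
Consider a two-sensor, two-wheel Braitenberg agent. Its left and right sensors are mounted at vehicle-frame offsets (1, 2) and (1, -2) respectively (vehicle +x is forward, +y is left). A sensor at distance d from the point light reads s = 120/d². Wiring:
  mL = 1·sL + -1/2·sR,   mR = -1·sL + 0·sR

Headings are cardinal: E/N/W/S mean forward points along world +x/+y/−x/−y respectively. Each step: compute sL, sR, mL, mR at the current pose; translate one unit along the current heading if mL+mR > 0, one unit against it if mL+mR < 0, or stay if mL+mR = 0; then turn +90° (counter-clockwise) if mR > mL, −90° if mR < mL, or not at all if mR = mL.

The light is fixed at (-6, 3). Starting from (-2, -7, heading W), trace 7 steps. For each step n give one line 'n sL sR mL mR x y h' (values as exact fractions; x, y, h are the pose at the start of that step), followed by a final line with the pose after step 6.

0 40/51 120/73 -140/3723 -40/51 -2 -7 W
1 4/3 12/13 34/39 -4/3 -1 -7 N
2 40/39 24/41 1172/1599 -40/39 -1 -8 E
3 2/3 30/37 29/111 -2/3 -2 -8 S
4 40/51 120/73 -140/3723 -40/51 -2 -7 W
5 4/3 12/13 34/39 -4/3 -1 -7 N
6 40/39 24/41 1172/1599 -40/39 -1 -8 E
final -2 -8 S

n=0: pose=(-2,-7,W); sL=40/51, sR=120/73; mL=-140/3723, mR=-40/51; mL+mR=-60/73 → advance -1; mR−mL=-2780/3723 → turn -1·90°
n=1: pose=(-1,-7,N); sL=4/3, sR=12/13; mL=34/39, mR=-4/3; mL+mR=-6/13 → advance -1; mR−mL=-86/39 → turn -1·90°
n=2: pose=(-1,-8,E); sL=40/39, sR=24/41; mL=1172/1599, mR=-40/39; mL+mR=-12/41 → advance -1; mR−mL=-2812/1599 → turn -1·90°
n=3: pose=(-2,-8,S); sL=2/3, sR=30/37; mL=29/111, mR=-2/3; mL+mR=-15/37 → advance -1; mR−mL=-103/111 → turn -1·90°
n=4: pose=(-2,-7,W); sL=40/51, sR=120/73; mL=-140/3723, mR=-40/51; mL+mR=-60/73 → advance -1; mR−mL=-2780/3723 → turn -1·90°
n=5: pose=(-1,-7,N); sL=4/3, sR=12/13; mL=34/39, mR=-4/3; mL+mR=-6/13 → advance -1; mR−mL=-86/39 → turn -1·90°
n=6: pose=(-1,-8,E); sL=40/39, sR=24/41; mL=1172/1599, mR=-40/39; mL+mR=-12/41 → advance -1; mR−mL=-2812/1599 → turn -1·90°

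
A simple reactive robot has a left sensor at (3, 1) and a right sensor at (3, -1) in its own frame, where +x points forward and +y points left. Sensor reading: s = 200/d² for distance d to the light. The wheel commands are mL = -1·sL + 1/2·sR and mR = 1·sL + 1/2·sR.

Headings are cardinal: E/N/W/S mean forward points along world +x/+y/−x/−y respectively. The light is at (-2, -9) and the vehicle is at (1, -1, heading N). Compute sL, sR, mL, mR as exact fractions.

8/5 200/137 -596/685 1596/685

left sensor world pos  = (0, 2); dL² = 125
right sensor world pos = (2, 2); dR² = 137
sL = 200/125 = 8/5
sR = 200/137 = 200/137
mL = -1·sL + 1/2·sR = -596/685
mR = 1·sL + 1/2·sR = 1596/685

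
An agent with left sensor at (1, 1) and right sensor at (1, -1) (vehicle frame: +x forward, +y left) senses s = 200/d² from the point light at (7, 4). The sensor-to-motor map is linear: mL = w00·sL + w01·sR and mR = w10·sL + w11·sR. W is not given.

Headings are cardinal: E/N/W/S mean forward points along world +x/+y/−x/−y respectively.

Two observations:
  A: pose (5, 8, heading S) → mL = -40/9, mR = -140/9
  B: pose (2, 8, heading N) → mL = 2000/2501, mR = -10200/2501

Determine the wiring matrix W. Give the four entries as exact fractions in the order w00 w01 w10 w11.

-1/2 1/2 -1/2 -1/2

obs A: pose=(5,8,S) → sL=20, sR=100/9, mL=-40/9, mR=-140/9
obs B: pose=(2,8,N) → sL=200/61, sR=200/41, mL=2000/2501, mR=-10200/2501
sensor matrix S = [[20, 100/9], [200/61, 200/41]]; det S = 1376000/22509
solve [mL_A; mL_B] = S·[w00; w01] and [mR_A; mR_B] = S·[w10; w11]:
  w00 = -1/2, w01 = 1/2, w10 = -1/2, w11 = -1/2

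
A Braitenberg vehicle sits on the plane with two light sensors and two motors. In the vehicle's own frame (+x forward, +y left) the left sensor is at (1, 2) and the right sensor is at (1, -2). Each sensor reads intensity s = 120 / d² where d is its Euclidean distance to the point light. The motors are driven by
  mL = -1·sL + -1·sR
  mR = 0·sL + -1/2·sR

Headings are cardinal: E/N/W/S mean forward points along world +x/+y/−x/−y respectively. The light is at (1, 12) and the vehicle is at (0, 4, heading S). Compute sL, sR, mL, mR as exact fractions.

left sensor world pos  = (2, 3); dL² = 82
right sensor world pos = (-2, 3); dR² = 90
sL = 120/82 = 60/41
sR = 120/90 = 4/3
mL = -1·sL + -1·sR = -344/123
mR = 0·sL + -1/2·sR = -2/3

60/41 4/3 -344/123 -2/3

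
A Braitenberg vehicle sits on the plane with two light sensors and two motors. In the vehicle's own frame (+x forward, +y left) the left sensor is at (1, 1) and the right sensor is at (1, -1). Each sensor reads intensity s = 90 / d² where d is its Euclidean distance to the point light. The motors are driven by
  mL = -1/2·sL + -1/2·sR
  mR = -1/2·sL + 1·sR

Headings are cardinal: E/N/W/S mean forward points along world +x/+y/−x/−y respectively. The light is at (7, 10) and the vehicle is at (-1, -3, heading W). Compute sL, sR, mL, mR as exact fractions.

90/277 2/5 -502/1385 329/1385

left sensor world pos  = (-2, -4); dL² = 277
right sensor world pos = (-2, -2); dR² = 225
sL = 90/277 = 90/277
sR = 90/225 = 2/5
mL = -1/2·sL + -1/2·sR = -502/1385
mR = -1/2·sL + 1·sR = 329/1385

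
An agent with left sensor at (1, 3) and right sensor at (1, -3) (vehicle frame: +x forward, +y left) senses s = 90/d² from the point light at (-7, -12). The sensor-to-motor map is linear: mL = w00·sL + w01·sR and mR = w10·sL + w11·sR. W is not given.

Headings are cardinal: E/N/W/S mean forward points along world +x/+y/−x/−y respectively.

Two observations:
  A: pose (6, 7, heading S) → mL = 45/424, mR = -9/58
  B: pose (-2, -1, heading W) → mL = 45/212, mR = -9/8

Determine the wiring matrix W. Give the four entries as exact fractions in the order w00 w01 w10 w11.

obs A: pose=(6,7,S) → sL=9/58, sR=45/212, mL=45/424, mR=-9/58
obs B: pose=(-2,-1,W) → sL=9/8, sR=45/106, mL=45/212, mR=-9/8
sensor matrix S = [[9/58, 45/212], [9/8, 45/106]]; det S = -8505/49184
solve [mL_A; mL_B] = S·[w00; w01] and [mR_A; mR_B] = S·[w10; w11]:
  w00 = 0, w01 = 1/2, w10 = -1, w11 = 0

0 1/2 -1 0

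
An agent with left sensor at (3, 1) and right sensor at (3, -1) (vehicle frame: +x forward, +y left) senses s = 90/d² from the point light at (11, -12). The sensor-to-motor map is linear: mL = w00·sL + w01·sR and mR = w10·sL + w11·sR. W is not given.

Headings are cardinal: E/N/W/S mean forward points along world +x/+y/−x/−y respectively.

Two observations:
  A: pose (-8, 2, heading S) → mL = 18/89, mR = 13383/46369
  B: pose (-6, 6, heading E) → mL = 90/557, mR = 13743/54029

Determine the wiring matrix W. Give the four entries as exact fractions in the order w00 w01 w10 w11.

obs A: pose=(-8,2,S) → sL=18/89, sR=90/521, mL=18/89, mR=13383/46369
obs B: pose=(-6,6,E) → sL=90/557, sR=18/97, mL=90/557, mR=13743/54029
sensor matrix S = [[18/89, 90/521], [90/557, 18/97]]; det S = 24096528/2505270701
solve [mL_A; mL_B] = S·[w00; w01] and [mR_A; mR_B] = S·[w10; w11]:
  w00 = 1, w01 = 0, w10 = 1, w11 = 1/2

1 0 1 1/2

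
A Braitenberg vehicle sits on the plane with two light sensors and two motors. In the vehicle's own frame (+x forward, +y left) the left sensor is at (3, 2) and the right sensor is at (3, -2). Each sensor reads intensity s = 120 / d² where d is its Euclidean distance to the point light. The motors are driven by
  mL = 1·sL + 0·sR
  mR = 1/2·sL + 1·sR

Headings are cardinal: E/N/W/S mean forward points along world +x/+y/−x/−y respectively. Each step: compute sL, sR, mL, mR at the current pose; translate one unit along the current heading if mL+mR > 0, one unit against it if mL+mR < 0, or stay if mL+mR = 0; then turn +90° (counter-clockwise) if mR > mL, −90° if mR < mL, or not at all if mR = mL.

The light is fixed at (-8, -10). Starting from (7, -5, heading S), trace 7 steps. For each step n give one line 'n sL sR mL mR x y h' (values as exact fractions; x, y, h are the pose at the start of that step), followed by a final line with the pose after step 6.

n=0: pose=(7,-5,S); sL=120/293, sR=120/173; mL=120/293, mR=45540/50689; mL+mR=66300/50689 → advance +1; mR−mL=24780/50689 → turn +1·90°
n=1: pose=(7,-6,E); sL=1/3, sR=15/41; mL=1/3, mR=131/246; mL+mR=71/82 → advance +1; mR−mL=49/246 → turn +1·90°
n=2: pose=(8,-6,N); sL=24/49, sR=120/373; mL=24/49, mR=10356/18277; mL+mR=19308/18277 → advance +1; mR−mL=1404/18277 → turn +1·90°
n=3: pose=(8,-5,W); sL=60/89, sR=60/109; mL=60/89, mR=8610/9701; mL+mR=15150/9701 → advance +1; mR−mL=2070/9701 → turn +1·90°
n=4: pose=(7,-5,S); sL=120/293, sR=120/173; mL=120/293, mR=45540/50689; mL+mR=66300/50689 → advance +1; mR−mL=24780/50689 → turn +1·90°
n=5: pose=(7,-6,E); sL=1/3, sR=15/41; mL=1/3, mR=131/246; mL+mR=71/82 → advance +1; mR−mL=49/246 → turn +1·90°
n=6: pose=(8,-6,N); sL=24/49, sR=120/373; mL=24/49, mR=10356/18277; mL+mR=19308/18277 → advance +1; mR−mL=1404/18277 → turn +1·90°

0 120/293 120/173 120/293 45540/50689 7 -5 S
1 1/3 15/41 1/3 131/246 7 -6 E
2 24/49 120/373 24/49 10356/18277 8 -6 N
3 60/89 60/109 60/89 8610/9701 8 -5 W
4 120/293 120/173 120/293 45540/50689 7 -5 S
5 1/3 15/41 1/3 131/246 7 -6 E
6 24/49 120/373 24/49 10356/18277 8 -6 N
final 8 -5 W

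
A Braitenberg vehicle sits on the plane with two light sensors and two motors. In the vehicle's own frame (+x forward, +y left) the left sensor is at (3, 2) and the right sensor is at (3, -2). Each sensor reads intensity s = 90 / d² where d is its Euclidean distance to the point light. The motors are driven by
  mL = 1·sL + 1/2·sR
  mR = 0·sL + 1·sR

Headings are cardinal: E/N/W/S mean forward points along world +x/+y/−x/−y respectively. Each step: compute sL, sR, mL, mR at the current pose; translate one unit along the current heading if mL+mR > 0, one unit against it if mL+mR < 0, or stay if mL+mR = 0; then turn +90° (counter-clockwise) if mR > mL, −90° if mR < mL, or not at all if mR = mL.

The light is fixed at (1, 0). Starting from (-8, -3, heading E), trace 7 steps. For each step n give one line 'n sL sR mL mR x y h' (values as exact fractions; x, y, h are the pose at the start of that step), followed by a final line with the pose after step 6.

n=0: pose=(-8,-3,E); sL=90/37, sR=90/61; mL=7155/2257, mR=90/61; mL+mR=10485/2257 → advance +1; mR−mL=-3825/2257 → turn -1·90°
n=1: pose=(-7,-3,S); sL=5/4, sR=45/68; mL=215/136, mR=45/68; mL+mR=305/136 → advance +1; mR−mL=-125/136 → turn -1·90°
n=2: pose=(-7,-4,W); sL=90/157, sR=18/25; mL=3663/3925, mR=18/25; mL+mR=6489/3925 → advance +1; mR−mL=-837/3925 → turn -1·90°
n=3: pose=(-8,-4,N); sL=45/61, sR=9/5; mL=999/610, mR=9/5; mL+mR=2097/610 → advance +1; mR−mL=99/610 → turn +1·90°
n=4: pose=(-8,-3,W); sL=90/169, sR=18/29; mL=4131/4901, mR=18/29; mL+mR=7173/4901 → advance +1; mR−mL=-1089/4901 → turn -1·90°
n=5: pose=(-9,-3,N); sL=5/8, sR=45/32; mL=85/64, mR=45/32; mL+mR=175/64 → advance +1; mR−mL=5/64 → turn +1·90°
n=6: pose=(-9,-2,W); sL=18/37, sR=90/169; mL=4707/6253, mR=90/169; mL+mR=8037/6253 → advance +1; mR−mL=-1377/6253 → turn -1·90°

0 90/37 90/61 7155/2257 90/61 -8 -3 E
1 5/4 45/68 215/136 45/68 -7 -3 S
2 90/157 18/25 3663/3925 18/25 -7 -4 W
3 45/61 9/5 999/610 9/5 -8 -4 N
4 90/169 18/29 4131/4901 18/29 -8 -3 W
5 5/8 45/32 85/64 45/32 -9 -3 N
6 18/37 90/169 4707/6253 90/169 -9 -2 W
final -10 -2 N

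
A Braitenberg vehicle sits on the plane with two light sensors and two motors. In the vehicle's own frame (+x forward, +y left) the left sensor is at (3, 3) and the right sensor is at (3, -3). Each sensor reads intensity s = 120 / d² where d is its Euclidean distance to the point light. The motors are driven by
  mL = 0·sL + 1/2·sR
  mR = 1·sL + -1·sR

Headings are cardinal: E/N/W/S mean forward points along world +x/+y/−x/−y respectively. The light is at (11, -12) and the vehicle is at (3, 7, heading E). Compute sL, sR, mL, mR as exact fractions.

120/509 120/281 60/281 -27360/143029

left sensor world pos  = (6, 10); dL² = 509
right sensor world pos = (6, 4); dR² = 281
sL = 120/509 = 120/509
sR = 120/281 = 120/281
mL = 0·sL + 1/2·sR = 60/281
mR = 1·sL + -1·sR = -27360/143029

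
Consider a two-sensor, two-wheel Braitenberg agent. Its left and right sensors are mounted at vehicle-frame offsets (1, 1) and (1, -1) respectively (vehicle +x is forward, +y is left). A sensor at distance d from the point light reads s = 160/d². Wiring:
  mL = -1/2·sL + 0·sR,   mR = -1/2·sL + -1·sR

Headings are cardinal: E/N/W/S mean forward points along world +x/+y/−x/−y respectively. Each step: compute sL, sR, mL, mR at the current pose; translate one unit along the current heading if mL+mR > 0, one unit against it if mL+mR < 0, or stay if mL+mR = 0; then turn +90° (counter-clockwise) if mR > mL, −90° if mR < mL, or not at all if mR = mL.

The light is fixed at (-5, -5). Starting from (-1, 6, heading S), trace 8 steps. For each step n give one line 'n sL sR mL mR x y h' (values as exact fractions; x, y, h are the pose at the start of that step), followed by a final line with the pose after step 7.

0 32/25 160/109 -16/25 -5744/2725 -1 6 S
1 16/13 80/89 -8/13 -1752/1157 -1 7 W
2 32/37 32/41 -16/37 -1840/1517 0 7 N
3 8/9 20/17 -4/9 -248/153 0 6 E
4 32/25 160/109 -16/25 -5744/2725 -1 6 S
5 16/13 80/89 -8/13 -1752/1157 -1 7 W
6 32/37 32/41 -16/37 -1840/1517 0 7 N
7 8/9 20/17 -4/9 -248/153 0 6 E
final -1 6 S

n=0: pose=(-1,6,S); sL=32/25, sR=160/109; mL=-16/25, mR=-5744/2725; mL+mR=-7488/2725 → advance -1; mR−mL=-160/109 → turn -1·90°
n=1: pose=(-1,7,W); sL=16/13, sR=80/89; mL=-8/13, mR=-1752/1157; mL+mR=-2464/1157 → advance -1; mR−mL=-80/89 → turn -1·90°
n=2: pose=(0,7,N); sL=32/37, sR=32/41; mL=-16/37, mR=-1840/1517; mL+mR=-2496/1517 → advance -1; mR−mL=-32/41 → turn -1·90°
n=3: pose=(0,6,E); sL=8/9, sR=20/17; mL=-4/9, mR=-248/153; mL+mR=-316/153 → advance -1; mR−mL=-20/17 → turn -1·90°
n=4: pose=(-1,6,S); sL=32/25, sR=160/109; mL=-16/25, mR=-5744/2725; mL+mR=-7488/2725 → advance -1; mR−mL=-160/109 → turn -1·90°
n=5: pose=(-1,7,W); sL=16/13, sR=80/89; mL=-8/13, mR=-1752/1157; mL+mR=-2464/1157 → advance -1; mR−mL=-80/89 → turn -1·90°
n=6: pose=(0,7,N); sL=32/37, sR=32/41; mL=-16/37, mR=-1840/1517; mL+mR=-2496/1517 → advance -1; mR−mL=-32/41 → turn -1·90°
n=7: pose=(0,6,E); sL=8/9, sR=20/17; mL=-4/9, mR=-248/153; mL+mR=-316/153 → advance -1; mR−mL=-20/17 → turn -1·90°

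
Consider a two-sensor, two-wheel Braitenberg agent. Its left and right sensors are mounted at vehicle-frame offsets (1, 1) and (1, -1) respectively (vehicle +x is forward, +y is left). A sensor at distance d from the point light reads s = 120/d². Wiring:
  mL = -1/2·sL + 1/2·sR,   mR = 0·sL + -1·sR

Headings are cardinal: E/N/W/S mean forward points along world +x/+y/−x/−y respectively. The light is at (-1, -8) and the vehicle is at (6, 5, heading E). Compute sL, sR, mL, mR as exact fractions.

6/13 15/26 3/52 -15/26

left sensor world pos  = (7, 6); dL² = 260
right sensor world pos = (7, 4); dR² = 208
sL = 120/260 = 6/13
sR = 120/208 = 15/26
mL = -1/2·sL + 1/2·sR = 3/52
mR = 0·sL + -1·sR = -15/26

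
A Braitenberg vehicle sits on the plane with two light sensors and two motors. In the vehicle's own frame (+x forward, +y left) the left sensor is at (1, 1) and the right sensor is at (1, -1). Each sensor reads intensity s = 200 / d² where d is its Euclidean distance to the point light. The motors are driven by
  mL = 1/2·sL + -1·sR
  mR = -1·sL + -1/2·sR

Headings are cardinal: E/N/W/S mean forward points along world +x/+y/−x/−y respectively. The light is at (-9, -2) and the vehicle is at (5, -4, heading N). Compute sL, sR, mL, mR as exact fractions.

20/17 100/113 -570/1921 -3110/1921

left sensor world pos  = (4, -3); dL² = 170
right sensor world pos = (6, -3); dR² = 226
sL = 200/170 = 20/17
sR = 200/226 = 100/113
mL = 1/2·sL + -1·sR = -570/1921
mR = -1·sL + -1/2·sR = -3110/1921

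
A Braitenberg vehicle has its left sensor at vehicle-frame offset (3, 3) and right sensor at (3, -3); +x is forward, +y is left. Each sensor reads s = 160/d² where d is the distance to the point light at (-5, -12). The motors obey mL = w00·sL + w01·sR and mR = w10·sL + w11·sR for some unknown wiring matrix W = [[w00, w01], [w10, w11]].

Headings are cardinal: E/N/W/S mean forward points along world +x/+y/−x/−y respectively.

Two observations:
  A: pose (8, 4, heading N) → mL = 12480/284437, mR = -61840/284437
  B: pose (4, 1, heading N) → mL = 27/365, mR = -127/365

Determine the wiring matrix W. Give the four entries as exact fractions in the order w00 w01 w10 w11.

1/2 -1/2 -1 1/2

obs A: pose=(8,4,N) → sL=160/461, sR=160/617, mL=12480/284437, mR=-61840/284437
obs B: pose=(4,1,N) → sL=40/73, sR=2/5, mL=27/365, mR=-127/365
sensor matrix S = [[160/461, 160/617], [40/73, 2/5]]; det S = -67776/20763901
solve [mL_A; mL_B] = S·[w00; w01] and [mR_A; mR_B] = S·[w10; w11]:
  w00 = 1/2, w01 = -1/2, w10 = -1, w11 = 1/2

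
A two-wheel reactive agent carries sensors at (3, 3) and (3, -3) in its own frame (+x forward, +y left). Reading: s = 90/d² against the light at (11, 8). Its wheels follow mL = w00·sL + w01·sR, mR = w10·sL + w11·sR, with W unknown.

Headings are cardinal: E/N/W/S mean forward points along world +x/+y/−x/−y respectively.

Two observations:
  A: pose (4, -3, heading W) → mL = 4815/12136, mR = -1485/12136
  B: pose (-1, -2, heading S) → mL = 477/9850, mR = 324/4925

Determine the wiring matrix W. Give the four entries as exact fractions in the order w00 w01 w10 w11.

obs A: pose=(4,-3,W) → sL=45/148, sR=45/82, mL=4815/12136, mR=-1485/12136
obs B: pose=(-1,-2,S) → sL=9/25, sR=45/197, mL=477/9850, mR=324/4925
sensor matrix S = [[45/148, 45/82], [9/25, 45/197]]; det S = -765693/5976980
solve [mL_A; mL_B] = S·[w00; w01] and [mR_A; mR_B] = S·[w10; w11]:
  w00 = -1/2, w01 = 1, w10 = 1/2, w11 = -1/2

-1/2 1 1/2 -1/2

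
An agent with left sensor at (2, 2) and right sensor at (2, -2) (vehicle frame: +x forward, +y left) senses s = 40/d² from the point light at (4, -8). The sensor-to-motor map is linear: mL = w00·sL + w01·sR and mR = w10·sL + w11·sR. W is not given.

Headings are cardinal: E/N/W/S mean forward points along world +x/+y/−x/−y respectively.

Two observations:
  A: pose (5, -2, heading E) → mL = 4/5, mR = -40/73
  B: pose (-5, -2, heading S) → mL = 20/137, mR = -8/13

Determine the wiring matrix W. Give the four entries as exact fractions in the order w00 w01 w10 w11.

0 1/2 -1 0

obs A: pose=(5,-2,E) → sL=40/73, sR=8/5, mL=4/5, mR=-40/73
obs B: pose=(-5,-2,S) → sL=8/13, sR=40/137, mL=20/137, mR=-8/13
sensor matrix S = [[40/73, 8/5], [8/13, 40/137]]; det S = -536064/650065
solve [mL_A; mL_B] = S·[w00; w01] and [mR_A; mR_B] = S·[w10; w11]:
  w00 = 0, w01 = 1/2, w10 = -1, w11 = 0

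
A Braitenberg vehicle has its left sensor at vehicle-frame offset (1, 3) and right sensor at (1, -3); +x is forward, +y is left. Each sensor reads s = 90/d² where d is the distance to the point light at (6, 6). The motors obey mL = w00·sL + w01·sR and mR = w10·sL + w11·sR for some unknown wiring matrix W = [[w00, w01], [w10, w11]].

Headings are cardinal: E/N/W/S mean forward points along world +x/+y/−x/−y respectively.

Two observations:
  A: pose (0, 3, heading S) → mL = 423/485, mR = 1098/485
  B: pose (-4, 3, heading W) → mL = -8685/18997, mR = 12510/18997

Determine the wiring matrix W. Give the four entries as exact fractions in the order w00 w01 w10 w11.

obs A: pose=(0,3,S) → sL=18/5, sR=90/97, mL=423/485, mR=1098/485
obs B: pose=(-4,3,W) → sL=90/157, sR=90/121, mL=-8685/18997, mR=12510/18997
sensor matrix S = [[18/5, 90/97], [90/157, 90/121]]; det S = 3954096/1842709
solve [mL_A; mL_B] = S·[w00; w01] and [mR_A; mR_B] = S·[w10; w11]:
  w00 = 1/2, w01 = -1, w10 = 1/2, w11 = 1/2

1/2 -1 1/2 1/2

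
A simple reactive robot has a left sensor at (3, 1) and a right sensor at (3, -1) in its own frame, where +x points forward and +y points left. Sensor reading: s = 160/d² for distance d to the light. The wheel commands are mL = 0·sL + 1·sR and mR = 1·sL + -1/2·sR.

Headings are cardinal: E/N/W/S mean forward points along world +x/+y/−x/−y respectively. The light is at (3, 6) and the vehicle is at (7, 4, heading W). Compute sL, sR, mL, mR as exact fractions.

16 80 80 -24

left sensor world pos  = (4, 3); dL² = 10
right sensor world pos = (4, 5); dR² = 2
sL = 160/10 = 16
sR = 160/2 = 80
mL = 0·sL + 1·sR = 80
mR = 1·sL + -1/2·sR = -24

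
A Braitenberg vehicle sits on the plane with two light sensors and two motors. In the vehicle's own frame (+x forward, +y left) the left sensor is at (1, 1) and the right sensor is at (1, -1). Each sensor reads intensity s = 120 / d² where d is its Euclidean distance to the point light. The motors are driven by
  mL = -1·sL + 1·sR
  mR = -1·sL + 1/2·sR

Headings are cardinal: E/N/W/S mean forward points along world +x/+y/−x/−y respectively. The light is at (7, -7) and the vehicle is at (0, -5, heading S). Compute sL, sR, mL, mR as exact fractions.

left sensor world pos  = (1, -6); dL² = 37
right sensor world pos = (-1, -6); dR² = 65
sL = 120/37 = 120/37
sR = 120/65 = 24/13
mL = -1·sL + 1·sR = -672/481
mR = -1·sL + 1/2·sR = -1116/481

120/37 24/13 -672/481 -1116/481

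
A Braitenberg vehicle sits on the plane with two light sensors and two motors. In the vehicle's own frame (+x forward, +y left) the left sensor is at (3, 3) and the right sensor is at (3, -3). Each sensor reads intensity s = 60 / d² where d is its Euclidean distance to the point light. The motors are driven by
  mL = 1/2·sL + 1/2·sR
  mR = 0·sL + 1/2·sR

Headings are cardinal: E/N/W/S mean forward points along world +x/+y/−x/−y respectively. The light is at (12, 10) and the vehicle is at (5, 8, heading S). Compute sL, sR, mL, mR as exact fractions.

60/41 12/25 996/1025 6/25

left sensor world pos  = (8, 5); dL² = 41
right sensor world pos = (2, 5); dR² = 125
sL = 60/41 = 60/41
sR = 60/125 = 12/25
mL = 1/2·sL + 1/2·sR = 996/1025
mR = 0·sL + 1/2·sR = 6/25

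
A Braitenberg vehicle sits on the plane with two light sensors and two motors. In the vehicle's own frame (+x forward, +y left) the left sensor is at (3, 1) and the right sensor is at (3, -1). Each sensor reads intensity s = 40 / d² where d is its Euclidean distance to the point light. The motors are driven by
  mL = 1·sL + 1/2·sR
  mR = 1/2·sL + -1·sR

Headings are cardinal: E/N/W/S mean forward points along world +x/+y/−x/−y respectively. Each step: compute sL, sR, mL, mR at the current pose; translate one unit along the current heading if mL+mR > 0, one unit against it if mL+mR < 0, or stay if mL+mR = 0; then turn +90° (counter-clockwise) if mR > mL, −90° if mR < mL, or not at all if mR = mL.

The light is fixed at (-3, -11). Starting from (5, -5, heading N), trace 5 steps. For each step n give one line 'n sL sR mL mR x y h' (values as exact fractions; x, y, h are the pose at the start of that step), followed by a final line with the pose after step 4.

n=0: pose=(5,-5,N); sL=4/13, sR=20/81; mL=454/1053, mR=-98/1053; mL+mR=356/1053 → advance +1; mR−mL=-184/351 → turn -1·90°
n=1: pose=(5,-4,E); sL=8/37, sR=40/157; mL=1996/5809, mR=-852/5809; mL+mR=1144/5809 → advance +1; mR−mL=-2848/5809 → turn -1·90°
n=2: pose=(6,-4,S); sL=10/29, sR=1/2; mL=69/116, mR=-19/58; mL+mR=31/116 → advance +1; mR−mL=-107/116 → turn -1·90°
n=3: pose=(6,-5,W); sL=40/61, sR=8/17; mL=924/1037, mR=-148/1037; mL+mR=776/1037 → advance +1; mR−mL=-1072/1037 → turn -1·90°
n=4: pose=(5,-5,N); sL=4/13, sR=20/81; mL=454/1053, mR=-98/1053; mL+mR=356/1053 → advance +1; mR−mL=-184/351 → turn -1·90°

0 4/13 20/81 454/1053 -98/1053 5 -5 N
1 8/37 40/157 1996/5809 -852/5809 5 -4 E
2 10/29 1/2 69/116 -19/58 6 -4 S
3 40/61 8/17 924/1037 -148/1037 6 -5 W
4 4/13 20/81 454/1053 -98/1053 5 -5 N
final 5 -4 E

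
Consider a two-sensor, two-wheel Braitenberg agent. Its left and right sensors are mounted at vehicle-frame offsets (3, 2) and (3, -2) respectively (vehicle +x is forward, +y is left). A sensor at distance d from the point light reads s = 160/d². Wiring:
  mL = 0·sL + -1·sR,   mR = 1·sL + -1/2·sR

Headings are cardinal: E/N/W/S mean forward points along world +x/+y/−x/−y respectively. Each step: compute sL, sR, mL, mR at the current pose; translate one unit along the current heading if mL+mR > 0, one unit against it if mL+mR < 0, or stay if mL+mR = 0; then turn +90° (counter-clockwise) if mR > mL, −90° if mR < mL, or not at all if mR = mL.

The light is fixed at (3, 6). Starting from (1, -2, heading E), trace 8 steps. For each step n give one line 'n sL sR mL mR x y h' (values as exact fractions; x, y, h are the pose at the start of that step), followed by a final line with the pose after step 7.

n=0: pose=(1,-2,E); sL=160/37, sR=160/101; mL=-160/101, mR=13200/3737; mL+mR=7280/3737 → advance +1; mR−mL=19120/3737 → turn +1·90°
n=1: pose=(2,-2,N); sL=80/17, sR=80/13; mL=-80/13, mR=360/221; mL+mR=-1000/221 → advance -1; mR−mL=1720/221 → turn +1·90°
n=2: pose=(2,-3,W); sL=160/137, sR=32/13; mL=-32/13, mR=-112/1781; mL+mR=-4496/1781 → advance -1; mR−mL=4272/1781 → turn +1·90°
n=3: pose=(3,-3,S); sL=40/37, sR=40/37; mL=-40/37, mR=20/37; mL+mR=-20/37 → advance -1; mR−mL=60/37 → turn +1·90°
n=4: pose=(3,-2,E); sL=32/9, sR=160/109; mL=-160/109, mR=2768/981; mL+mR=1328/981 → advance +1; mR−mL=4208/981 → turn +1·90°
n=5: pose=(4,-2,N); sL=80/13, sR=80/17; mL=-80/17, mR=840/221; mL+mR=-200/221 → advance -1; mR−mL=1880/221 → turn +1·90°
n=6: pose=(4,-3,W); sL=32/25, sR=160/53; mL=-160/53, mR=-304/1325; mL+mR=-4304/1325 → advance -1; mR−mL=3696/1325 → turn +1·90°
n=7: pose=(5,-3,S); sL=1, sR=10/9; mL=-10/9, mR=4/9; mL+mR=-2/3 → advance -1; mR−mL=14/9 → turn +1·90°

0 160/37 160/101 -160/101 13200/3737 1 -2 E
1 80/17 80/13 -80/13 360/221 2 -2 N
2 160/137 32/13 -32/13 -112/1781 2 -3 W
3 40/37 40/37 -40/37 20/37 3 -3 S
4 32/9 160/109 -160/109 2768/981 3 -2 E
5 80/13 80/17 -80/17 840/221 4 -2 N
6 32/25 160/53 -160/53 -304/1325 4 -3 W
7 1 10/9 -10/9 4/9 5 -3 S
final 5 -2 E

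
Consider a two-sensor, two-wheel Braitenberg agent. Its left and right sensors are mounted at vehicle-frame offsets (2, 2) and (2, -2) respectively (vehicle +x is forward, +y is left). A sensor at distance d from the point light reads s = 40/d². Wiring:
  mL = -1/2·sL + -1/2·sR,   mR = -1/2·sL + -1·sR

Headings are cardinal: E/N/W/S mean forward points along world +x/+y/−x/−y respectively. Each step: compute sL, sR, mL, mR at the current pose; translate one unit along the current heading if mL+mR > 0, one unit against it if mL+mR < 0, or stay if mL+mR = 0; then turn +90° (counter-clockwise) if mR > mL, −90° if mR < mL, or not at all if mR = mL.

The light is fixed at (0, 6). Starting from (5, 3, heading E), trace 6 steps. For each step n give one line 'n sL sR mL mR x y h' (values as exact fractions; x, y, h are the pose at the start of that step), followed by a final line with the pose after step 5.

0 4/5 20/37 -124/185 -174/185 5 3 E
1 40/61 40/29 -1800/1769 -3020/1769 4 3 S
2 2 10 -6 -11 4 4 W
3 40/9 40/49 -1160/441 -1340/441 5 4 N
4 4/5 20/37 -124/185 -174/185 5 3 E
5 40/61 40/29 -1800/1769 -3020/1769 4 3 S
final 4 4 W

n=0: pose=(5,3,E); sL=4/5, sR=20/37; mL=-124/185, mR=-174/185; mL+mR=-298/185 → advance -1; mR−mL=-10/37 → turn -1·90°
n=1: pose=(4,3,S); sL=40/61, sR=40/29; mL=-1800/1769, mR=-3020/1769; mL+mR=-4820/1769 → advance -1; mR−mL=-20/29 → turn -1·90°
n=2: pose=(4,4,W); sL=2, sR=10; mL=-6, mR=-11; mL+mR=-17 → advance -1; mR−mL=-5 → turn -1·90°
n=3: pose=(5,4,N); sL=40/9, sR=40/49; mL=-1160/441, mR=-1340/441; mL+mR=-2500/441 → advance -1; mR−mL=-20/49 → turn -1·90°
n=4: pose=(5,3,E); sL=4/5, sR=20/37; mL=-124/185, mR=-174/185; mL+mR=-298/185 → advance -1; mR−mL=-10/37 → turn -1·90°
n=5: pose=(4,3,S); sL=40/61, sR=40/29; mL=-1800/1769, mR=-3020/1769; mL+mR=-4820/1769 → advance -1; mR−mL=-20/29 → turn -1·90°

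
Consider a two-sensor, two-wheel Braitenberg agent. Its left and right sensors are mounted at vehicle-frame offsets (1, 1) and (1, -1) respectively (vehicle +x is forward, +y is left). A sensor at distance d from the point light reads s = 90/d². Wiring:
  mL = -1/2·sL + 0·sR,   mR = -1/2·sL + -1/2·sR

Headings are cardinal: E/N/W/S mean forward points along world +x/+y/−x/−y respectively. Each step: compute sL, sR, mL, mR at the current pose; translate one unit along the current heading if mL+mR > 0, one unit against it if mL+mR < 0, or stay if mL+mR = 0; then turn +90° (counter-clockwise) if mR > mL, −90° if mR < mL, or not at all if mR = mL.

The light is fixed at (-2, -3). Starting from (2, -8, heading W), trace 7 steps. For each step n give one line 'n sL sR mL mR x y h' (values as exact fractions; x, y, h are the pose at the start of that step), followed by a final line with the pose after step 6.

0 2 18/5 -1 -14/5 2 -8 W
1 45/16 45/26 -45/32 -945/416 3 -8 N
2 90/61 18/17 -45/61 -1314/1037 3 -9 E
3 45/37 45/29 -45/74 -1485/1073 2 -9 S
4 2 18/5 -1 -14/5 2 -8 W
5 45/16 45/26 -45/32 -945/416 3 -8 N
6 90/61 18/17 -45/61 -1314/1037 3 -9 E
final 2 -9 S

n=0: pose=(2,-8,W); sL=2, sR=18/5; mL=-1, mR=-14/5; mL+mR=-19/5 → advance -1; mR−mL=-9/5 → turn -1·90°
n=1: pose=(3,-8,N); sL=45/16, sR=45/26; mL=-45/32, mR=-945/416; mL+mR=-765/208 → advance -1; mR−mL=-45/52 → turn -1·90°
n=2: pose=(3,-9,E); sL=90/61, sR=18/17; mL=-45/61, mR=-1314/1037; mL+mR=-2079/1037 → advance -1; mR−mL=-9/17 → turn -1·90°
n=3: pose=(2,-9,S); sL=45/37, sR=45/29; mL=-45/74, mR=-1485/1073; mL+mR=-4275/2146 → advance -1; mR−mL=-45/58 → turn -1·90°
n=4: pose=(2,-8,W); sL=2, sR=18/5; mL=-1, mR=-14/5; mL+mR=-19/5 → advance -1; mR−mL=-9/5 → turn -1·90°
n=5: pose=(3,-8,N); sL=45/16, sR=45/26; mL=-45/32, mR=-945/416; mL+mR=-765/208 → advance -1; mR−mL=-45/52 → turn -1·90°
n=6: pose=(3,-9,E); sL=90/61, sR=18/17; mL=-45/61, mR=-1314/1037; mL+mR=-2079/1037 → advance -1; mR−mL=-9/17 → turn -1·90°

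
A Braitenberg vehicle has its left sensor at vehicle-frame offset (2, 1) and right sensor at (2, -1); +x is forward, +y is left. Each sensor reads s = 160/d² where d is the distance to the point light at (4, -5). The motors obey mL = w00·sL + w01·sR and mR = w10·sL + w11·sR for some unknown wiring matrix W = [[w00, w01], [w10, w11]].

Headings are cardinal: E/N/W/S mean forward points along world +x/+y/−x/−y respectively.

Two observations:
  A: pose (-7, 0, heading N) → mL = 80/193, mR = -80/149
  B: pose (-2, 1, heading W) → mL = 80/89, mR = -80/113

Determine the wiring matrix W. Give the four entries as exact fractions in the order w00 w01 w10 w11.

obs A: pose=(-7,0,N) → sL=160/193, sR=160/149, mL=80/193, mR=-80/149
obs B: pose=(-2,1,W) → sL=160/89, sR=160/113, mL=80/89, mR=-80/113
sensor matrix S = [[160/193, 160/149], [160/89, 160/113]]; det S = -218828800/289209149
solve [mL_A; mL_B] = S·[w00; w01] and [mR_A; mR_B] = S·[w10; w11]:
  w00 = 1/2, w01 = 0, w10 = 0, w11 = -1/2

1/2 0 0 -1/2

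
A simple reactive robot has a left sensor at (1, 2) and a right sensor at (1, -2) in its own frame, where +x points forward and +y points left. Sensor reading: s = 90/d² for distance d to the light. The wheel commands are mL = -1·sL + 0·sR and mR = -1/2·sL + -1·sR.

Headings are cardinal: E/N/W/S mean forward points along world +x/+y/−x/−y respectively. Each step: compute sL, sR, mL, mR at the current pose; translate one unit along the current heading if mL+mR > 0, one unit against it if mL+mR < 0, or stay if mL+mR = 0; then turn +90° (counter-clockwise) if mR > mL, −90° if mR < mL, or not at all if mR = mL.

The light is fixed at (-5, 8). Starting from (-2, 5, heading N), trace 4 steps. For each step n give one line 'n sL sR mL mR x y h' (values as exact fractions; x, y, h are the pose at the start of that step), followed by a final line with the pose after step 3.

0 18 90/29 -18 -351/29 -2 5 N
1 9/4 45/4 -9/4 -99/8 -2 4 W
2 90/13 2 -90/13 -71/13 -1 4 N
3 45/29 5 -45/29 -335/58 -1 3 W
final 0 3 N

n=0: pose=(-2,5,N); sL=18, sR=90/29; mL=-18, mR=-351/29; mL+mR=-873/29 → advance -1; mR−mL=171/29 → turn +1·90°
n=1: pose=(-2,4,W); sL=9/4, sR=45/4; mL=-9/4, mR=-99/8; mL+mR=-117/8 → advance -1; mR−mL=-81/8 → turn -1·90°
n=2: pose=(-1,4,N); sL=90/13, sR=2; mL=-90/13, mR=-71/13; mL+mR=-161/13 → advance -1; mR−mL=19/13 → turn +1·90°
n=3: pose=(-1,3,W); sL=45/29, sR=5; mL=-45/29, mR=-335/58; mL+mR=-425/58 → advance -1; mR−mL=-245/58 → turn -1·90°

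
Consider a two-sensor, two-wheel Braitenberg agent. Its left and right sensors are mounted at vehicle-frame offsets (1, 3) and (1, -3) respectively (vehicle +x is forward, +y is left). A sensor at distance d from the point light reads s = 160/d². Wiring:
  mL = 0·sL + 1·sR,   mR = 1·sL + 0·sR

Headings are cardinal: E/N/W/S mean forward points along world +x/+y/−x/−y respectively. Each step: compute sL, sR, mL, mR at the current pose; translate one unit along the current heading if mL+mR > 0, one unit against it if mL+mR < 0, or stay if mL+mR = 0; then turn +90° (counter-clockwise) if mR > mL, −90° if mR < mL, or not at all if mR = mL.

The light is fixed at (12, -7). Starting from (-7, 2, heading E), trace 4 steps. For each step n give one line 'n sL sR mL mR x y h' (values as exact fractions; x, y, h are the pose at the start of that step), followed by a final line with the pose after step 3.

n=0: pose=(-7,2,E); sL=40/117, sR=4/9; mL=4/9, mR=40/117; mL+mR=92/117 → advance +1; mR−mL=-4/39 → turn -1·90°
n=1: pose=(-6,2,S); sL=160/289, sR=32/101; mL=32/101, mR=160/289; mL+mR=25408/29189 → advance +1; mR−mL=6912/29189 → turn +1·90°
n=2: pose=(-6,1,E); sL=16/41, sR=80/157; mL=80/157, mR=16/41; mL+mR=5792/6437 → advance +1; mR−mL=-768/6437 → turn -1·90°
n=3: pose=(-5,1,S); sL=32/49, sR=160/449; mL=160/449, mR=32/49; mL+mR=22208/22001 → advance +1; mR−mL=6528/22001 → turn +1·90°

0 40/117 4/9 4/9 40/117 -7 2 E
1 160/289 32/101 32/101 160/289 -6 2 S
2 16/41 80/157 80/157 16/41 -6 1 E
3 32/49 160/449 160/449 32/49 -5 1 S
final -5 0 E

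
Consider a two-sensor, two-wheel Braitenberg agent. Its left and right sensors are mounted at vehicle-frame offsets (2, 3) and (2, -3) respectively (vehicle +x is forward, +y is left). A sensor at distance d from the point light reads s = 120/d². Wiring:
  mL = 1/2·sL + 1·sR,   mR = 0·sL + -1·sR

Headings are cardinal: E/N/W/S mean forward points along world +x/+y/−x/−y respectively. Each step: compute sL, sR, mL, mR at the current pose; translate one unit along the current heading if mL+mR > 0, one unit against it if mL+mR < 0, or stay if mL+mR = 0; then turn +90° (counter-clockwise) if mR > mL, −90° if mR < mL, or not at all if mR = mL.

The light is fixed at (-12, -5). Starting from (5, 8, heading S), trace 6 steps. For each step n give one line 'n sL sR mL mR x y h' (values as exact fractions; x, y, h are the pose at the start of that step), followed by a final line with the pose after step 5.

n=0: pose=(5,8,S); sL=120/521, sR=120/317; mL=81540/165157, mR=-120/317; mL+mR=60/521 → advance +1; mR−mL=-144060/165157 → turn -1·90°
n=1: pose=(5,7,W); sL=20/51, sR=4/15; mL=118/255, mR=-4/15; mL+mR=10/51 → advance +1; mR−mL=-62/85 → turn -1·90°
n=2: pose=(4,7,N); sL=24/73, sR=120/557; mL=15444/40661, mR=-120/557; mL+mR=12/73 → advance +1; mR−mL=-24204/40661 → turn -1·90°
n=3: pose=(4,8,E); sL=6/29, sR=15/53; mL=594/1537, mR=-15/53; mL+mR=3/29 → advance +1; mR−mL=-1029/1537 → turn -1·90°
n=4: pose=(5,8,S); sL=120/521, sR=120/317; mL=81540/165157, mR=-120/317; mL+mR=60/521 → advance +1; mR−mL=-144060/165157 → turn -1·90°
n=5: pose=(5,7,W); sL=20/51, sR=4/15; mL=118/255, mR=-4/15; mL+mR=10/51 → advance +1; mR−mL=-62/85 → turn -1·90°

0 120/521 120/317 81540/165157 -120/317 5 8 S
1 20/51 4/15 118/255 -4/15 5 7 W
2 24/73 120/557 15444/40661 -120/557 4 7 N
3 6/29 15/53 594/1537 -15/53 4 8 E
4 120/521 120/317 81540/165157 -120/317 5 8 S
5 20/51 4/15 118/255 -4/15 5 7 W
final 4 7 N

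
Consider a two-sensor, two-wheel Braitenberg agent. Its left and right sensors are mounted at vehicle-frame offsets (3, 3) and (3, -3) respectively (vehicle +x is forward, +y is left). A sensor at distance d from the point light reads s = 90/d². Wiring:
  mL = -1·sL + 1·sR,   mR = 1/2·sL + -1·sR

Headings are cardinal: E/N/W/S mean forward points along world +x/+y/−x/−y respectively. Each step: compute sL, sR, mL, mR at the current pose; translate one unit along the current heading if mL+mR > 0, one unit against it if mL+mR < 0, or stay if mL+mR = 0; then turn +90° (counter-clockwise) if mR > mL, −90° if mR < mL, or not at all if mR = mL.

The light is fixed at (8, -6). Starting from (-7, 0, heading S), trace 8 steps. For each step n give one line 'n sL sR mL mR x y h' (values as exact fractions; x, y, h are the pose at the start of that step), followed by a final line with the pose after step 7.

0 10/17 10/37 -200/629 15/629 -7 0 S
1 45/122 9/16 189/976 -369/976 -7 1 E
2 18/37 90/377 -3456/13949 63/13949 -8 1 S
3 9/29 45/97 432/2813 -1737/5626 -8 2 E
4 90/221 18/85 -216/1105 -9/1105 -9 2 S
5 9/34 45/116 243/1972 -126/493 -9 3 E
6 10/29 10/53 -240/1537 -25/1537 -10 3 S
7 45/197 45/137 2700/26989 -11565/53978 -10 4 E
final -11 4 S

n=0: pose=(-7,0,S); sL=10/17, sR=10/37; mL=-200/629, mR=15/629; mL+mR=-5/17 → advance -1; mR−mL=215/629 → turn +1·90°
n=1: pose=(-7,1,E); sL=45/122, sR=9/16; mL=189/976, mR=-369/976; mL+mR=-45/244 → advance -1; mR−mL=-279/488 → turn -1·90°
n=2: pose=(-8,1,S); sL=18/37, sR=90/377; mL=-3456/13949, mR=63/13949; mL+mR=-9/37 → advance -1; mR−mL=3519/13949 → turn +1·90°
n=3: pose=(-8,2,E); sL=9/29, sR=45/97; mL=432/2813, mR=-1737/5626; mL+mR=-9/58 → advance -1; mR−mL=-2601/5626 → turn -1·90°
n=4: pose=(-9,2,S); sL=90/221, sR=18/85; mL=-216/1105, mR=-9/1105; mL+mR=-45/221 → advance -1; mR−mL=207/1105 → turn +1·90°
n=5: pose=(-9,3,E); sL=9/34, sR=45/116; mL=243/1972, mR=-126/493; mL+mR=-9/68 → advance -1; mR−mL=-747/1972 → turn -1·90°
n=6: pose=(-10,3,S); sL=10/29, sR=10/53; mL=-240/1537, mR=-25/1537; mL+mR=-5/29 → advance -1; mR−mL=215/1537 → turn +1·90°
n=7: pose=(-10,4,E); sL=45/197, sR=45/137; mL=2700/26989, mR=-11565/53978; mL+mR=-45/394 → advance -1; mR−mL=-16965/53978 → turn -1·90°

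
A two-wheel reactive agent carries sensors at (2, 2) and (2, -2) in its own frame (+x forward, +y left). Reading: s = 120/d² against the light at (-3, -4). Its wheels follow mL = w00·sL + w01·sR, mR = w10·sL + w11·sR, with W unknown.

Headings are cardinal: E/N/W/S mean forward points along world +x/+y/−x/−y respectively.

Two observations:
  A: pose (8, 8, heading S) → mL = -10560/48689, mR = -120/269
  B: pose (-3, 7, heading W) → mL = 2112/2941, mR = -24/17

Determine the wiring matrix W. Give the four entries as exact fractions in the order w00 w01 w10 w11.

obs A: pose=(8,8,S) → sL=120/269, sR=120/181, mL=-10560/48689, mR=-120/269
obs B: pose=(-3,7,W) → sL=24/17, sR=120/173, mL=2112/2941, mR=-24/17
sensor matrix S = [[120/269, 120/181], [24/17, 120/173]]; det S = -89717760/143194349
solve [mL_A; mL_B] = S·[w00; w01] and [mR_A; mR_B] = S·[w10; w11]:
  w00 = 1, w01 = -1, w10 = -1, w11 = 0

1 -1 -1 0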